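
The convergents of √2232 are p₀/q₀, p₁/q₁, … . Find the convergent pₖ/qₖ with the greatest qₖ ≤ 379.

√2232 = [47; 4, 10, 4, 94, …] (period length 4).
Convergents:
  p_0/q_0 = 47/1
  p_1/q_1 = 189/4
  p_2/q_2 = 1937/41
  p_3/q_3 = 7937/168
  p_4/q_4 = 748015/15833
q_3 = 168 ≤ 379 < 15833 = q_4, so the answer is 7937/168.

7937/168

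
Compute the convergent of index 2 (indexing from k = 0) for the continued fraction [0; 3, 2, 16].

2/7

Using pₖ = aₖpₖ₋₁ + pₖ₋₂, qₖ = aₖqₖ₋₁ + qₖ₋₂ (with p₋₁=1, p₋₂=0, q₋₁=0, q₋₂=1):
  k=0: a=0, p=0, q=1
  k=1: a=3, p=1, q=3
  k=2: a=2, p=2, q=7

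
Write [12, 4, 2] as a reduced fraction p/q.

110/9

Using pₖ = aₖpₖ₋₁ + pₖ₋₂ and qₖ = aₖqₖ₋₁ + qₖ₋₂:
  k=0: a=12, p=12, q=1
  k=1: a=4, p=49, q=4
  k=2: a=2, p=110, q=9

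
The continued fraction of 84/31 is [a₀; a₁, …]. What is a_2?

2

84 = 2·31 + 22   →  a_0 = 2
31 = 1·22 + 9   →  a_1 = 1
22 = 2·9 + 4   →  a_2 = 2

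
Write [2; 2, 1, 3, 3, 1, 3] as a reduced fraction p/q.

Using pₖ = aₖpₖ₋₁ + pₖ₋₂ and qₖ = aₖqₖ₋₁ + qₖ₋₂:
  k=0: a=2, p=2, q=1
  k=1: a=2, p=5, q=2
  k=2: a=1, p=7, q=3
  k=3: a=3, p=26, q=11
  k=4: a=3, p=85, q=36
  k=5: a=1, p=111, q=47
  k=6: a=3, p=418, q=177

418/177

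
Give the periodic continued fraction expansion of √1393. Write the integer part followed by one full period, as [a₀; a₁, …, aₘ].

a₀ = ⌊√1393⌋ = 37.
With m₀=0, d₀=1 and mₖ₊₁ = dₖaₖ − mₖ, dₖ₊₁ = (n − mₖ₊₁²)/dₖ, aₖ₊₁ = ⌊(a₀+mₖ₊₁)/dₖ₊₁⌋:
  k=1: m=37, d=24, a=3
  k=2: m=35, d=7, a=10
  k=3: m=35, d=24, a=3
  k=4: m=37, d=1, a=74
d=1 and a=2a₀=74 at k=4, so the next step gives (m, d) = (37, 24) again — its k=1 value — and the period has length 4.

[37; 3, 10, 3, 74]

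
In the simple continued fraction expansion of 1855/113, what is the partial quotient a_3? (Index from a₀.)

1855 = 16·113 + 47   →  a_0 = 16
113 = 2·47 + 19   →  a_1 = 2
47 = 2·19 + 9   →  a_2 = 2
19 = 2·9 + 1   →  a_3 = 2

2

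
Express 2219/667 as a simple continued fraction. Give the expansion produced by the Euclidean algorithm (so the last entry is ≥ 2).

[3; 3, 16, 1, 3, 3]

2219 = 3·667 + 218
667 = 3·218 + 13
218 = 16·13 + 10
13 = 1·10 + 3
10 = 3·3 + 1
3 = 3·1 + 0  (stop)
So 2219/667 = [3; 3, 16, 1, 3, 3].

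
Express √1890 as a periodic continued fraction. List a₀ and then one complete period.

a₀ = ⌊√1890⌋ = 43.

[43; 2, 9, 6, 9, 2, 86]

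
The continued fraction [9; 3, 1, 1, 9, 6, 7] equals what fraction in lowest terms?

27201/2930

Fold from the inside: start with 7/1.
  6 + 1/7 = 43/7
  9 + 7/43 = 394/43
  1 + 43/394 = 437/394
  1 + 394/437 = 831/437
  3 + 437/831 = 2930/831
  9 + 831/2930 = 27201/2930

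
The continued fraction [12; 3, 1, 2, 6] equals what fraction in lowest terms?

Fold from the inside: start with 6/1.
  2 + 1/6 = 13/6
  1 + 6/13 = 19/13
  3 + 13/19 = 70/19
  12 + 19/70 = 859/70

859/70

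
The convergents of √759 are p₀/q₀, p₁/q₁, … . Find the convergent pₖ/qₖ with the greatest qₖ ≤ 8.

√759 = [27; 1, 1, 4, 1, 1, 54, …] (period length 6).
Convergents:
  p_0/q_0 = 27/1
  p_1/q_1 = 28/1
  p_2/q_2 = 55/2
  p_3/q_3 = 248/9
q_2 = 2 ≤ 8 < 9 = q_3, so the answer is 55/2.

55/2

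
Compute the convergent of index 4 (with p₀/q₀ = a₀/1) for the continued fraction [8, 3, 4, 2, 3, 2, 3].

831/100

Using pₖ = aₖpₖ₋₁ + pₖ₋₂, qₖ = aₖqₖ₋₁ + qₖ₋₂ (with p₋₁=1, p₋₂=0, q₋₁=0, q₋₂=1):
  k=0: a=8, p=8, q=1
  k=1: a=3, p=25, q=3
  k=2: a=4, p=108, q=13
  k=3: a=2, p=241, q=29
  k=4: a=3, p=831, q=100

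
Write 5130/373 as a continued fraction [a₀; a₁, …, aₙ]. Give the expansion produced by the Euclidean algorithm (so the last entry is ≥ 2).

5130 = 13×373 + 281
373 = 1×281 + 92
281 = 3×92 + 5
92 = 18×5 + 2
5 = 2×2 + 1
2 = 2×1 + 0  (stop)
So 5130/373 = [13; 1, 3, 18, 2, 2].

[13; 1, 3, 18, 2, 2]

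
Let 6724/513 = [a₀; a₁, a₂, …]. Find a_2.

3

6724 = 13·513 + 55   →  a_0 = 13
513 = 9·55 + 18   →  a_1 = 9
55 = 3·18 + 1   →  a_2 = 3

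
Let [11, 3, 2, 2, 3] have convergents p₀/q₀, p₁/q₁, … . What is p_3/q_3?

192/17

Using pₖ = aₖpₖ₋₁ + pₖ₋₂, qₖ = aₖqₖ₋₁ + qₖ₋₂ (with p₋₁=1, p₋₂=0, q₋₁=0, q₋₂=1):
  k=0: a=11, p=11, q=1
  k=1: a=3, p=34, q=3
  k=2: a=2, p=79, q=7
  k=3: a=2, p=192, q=17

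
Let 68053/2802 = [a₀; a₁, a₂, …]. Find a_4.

2

68053 = 24·2802 + 805   →  a_0 = 24
2802 = 3·805 + 387   →  a_1 = 3
805 = 2·387 + 31   →  a_2 = 2
387 = 12·31 + 15   →  a_3 = 12
31 = 2·15 + 1   →  a_4 = 2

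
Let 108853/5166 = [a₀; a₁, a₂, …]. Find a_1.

14

108853 = 21·5166 + 367   →  a_0 = 21
5166 = 14·367 + 28   →  a_1 = 14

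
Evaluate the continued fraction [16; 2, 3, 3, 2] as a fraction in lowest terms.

871/53

Fold from the inside: start with 2/1.
  3 + 1/2 = 7/2
  3 + 2/7 = 23/7
  2 + 7/23 = 53/23
  16 + 23/53 = 871/53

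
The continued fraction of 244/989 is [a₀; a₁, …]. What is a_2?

18

244 = 0·989 + 244   →  a_0 = 0
989 = 4·244 + 13   →  a_1 = 4
244 = 18·13 + 10   →  a_2 = 18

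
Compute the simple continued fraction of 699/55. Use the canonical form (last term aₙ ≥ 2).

[12; 1, 2, 2, 3, 2]

699 = 12×55 + 39
55 = 1×39 + 16
39 = 2×16 + 7
16 = 2×7 + 2
7 = 3×2 + 1
2 = 2×1 + 0  (stop)
So 699/55 = [12; 1, 2, 2, 3, 2].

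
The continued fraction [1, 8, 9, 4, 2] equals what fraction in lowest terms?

756/673

Fold from the inside: start with 2/1.
  4 + 1/2 = 9/2
  9 + 2/9 = 83/9
  8 + 9/83 = 673/83
  1 + 83/673 = 756/673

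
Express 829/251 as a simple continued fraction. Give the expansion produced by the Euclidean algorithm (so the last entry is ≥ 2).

829 = 3×251 + 76
251 = 3×76 + 23
76 = 3×23 + 7
23 = 3×7 + 2
7 = 3×2 + 1
2 = 2×1 + 0  (stop)
So 829/251 = [3; 3, 3, 3, 3, 2].

[3; 3, 3, 3, 3, 2]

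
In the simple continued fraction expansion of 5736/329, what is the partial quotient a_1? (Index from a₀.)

2

5736 = 17·329 + 143   →  a_0 = 17
329 = 2·143 + 43   →  a_1 = 2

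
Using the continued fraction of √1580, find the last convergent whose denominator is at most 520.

√1580 = [39; 1, 2, 1, 78, …] (period length 4).
Convergents:
  p_0/q_0 = 39/1
  p_1/q_1 = 40/1
  p_2/q_2 = 119/3
  p_3/q_3 = 159/4
  p_4/q_4 = 12521/315
  p_5/q_5 = 12680/319
  p_6/q_6 = 37881/953
q_5 = 319 ≤ 520 < 953 = q_6, so the answer is 12680/319.

12680/319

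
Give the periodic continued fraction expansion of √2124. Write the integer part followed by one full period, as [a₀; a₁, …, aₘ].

a₀ = ⌊√2124⌋ = 46.
With m₀=0, d₀=1 and mₖ₊₁ = dₖaₖ − mₖ, dₖ₊₁ = (n − mₖ₊₁²)/dₖ, aₖ₊₁ = ⌊(a₀+mₖ₊₁)/dₖ₊₁⌋:
  k=1: m=46, d=8, a=11
  k=2: m=42, d=45, a=1
  k=3: m=3, d=47, a=1
  k=4: m=44, d=4, a=22
  k=5: m=44, d=47, a=1
  k=6: m=3, d=45, a=1
  k=7: m=42, d=8, a=11
  k=8: m=46, d=1, a=92
d=1 and a=2a₀=92 at k=8, so the next step gives (m, d) = (46, 8) again — its k=1 value — and the period has length 8.

[46; 11, 1, 1, 22, 1, 1, 11, 92]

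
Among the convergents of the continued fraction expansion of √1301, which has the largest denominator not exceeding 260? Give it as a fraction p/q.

√1301 = [36; 14, 2, 2, 2, 2, 14, 72, …] (period length 7).
Convergents:
  p_0/q_0 = 36/1
  p_1/q_1 = 505/14
  p_2/q_2 = 1046/29
  p_3/q_3 = 2597/72
  p_4/q_4 = 6240/173
  p_5/q_5 = 15077/418
q_4 = 173 ≤ 260 < 418 = q_5, so the answer is 6240/173.

6240/173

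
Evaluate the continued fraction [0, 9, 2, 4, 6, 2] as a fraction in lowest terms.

121/1143

Fold from the inside: start with 2/1.
  6 + 1/2 = 13/2
  4 + 2/13 = 54/13
  2 + 13/54 = 121/54
  9 + 54/121 = 1143/121
  0 + 121/1143 = 121/1143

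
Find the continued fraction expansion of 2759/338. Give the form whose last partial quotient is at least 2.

[8; 6, 6, 1, 7]

2759 = 8×338 + 55
338 = 6×55 + 8
55 = 6×8 + 7
8 = 1×7 + 1
7 = 7×1 + 0  (stop)
So 2759/338 = [8; 6, 6, 1, 7].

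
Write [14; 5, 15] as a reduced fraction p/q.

1079/76

Fold from the inside: start with 15/1.
  5 + 1/15 = 76/15
  14 + 15/76 = 1079/76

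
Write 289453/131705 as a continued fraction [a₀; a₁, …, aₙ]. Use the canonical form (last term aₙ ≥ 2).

289453 = 2·131705 + 26043
131705 = 5·26043 + 1490
26043 = 17·1490 + 713
1490 = 2·713 + 64
713 = 11·64 + 9
64 = 7·9 + 1
9 = 9·1 + 0  (stop)
So 289453/131705 = [2; 5, 17, 2, 11, 7, 9].

[2; 5, 17, 2, 11, 7, 9]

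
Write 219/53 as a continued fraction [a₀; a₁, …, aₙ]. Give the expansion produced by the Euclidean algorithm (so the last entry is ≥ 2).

[4; 7, 1, 1, 3]

219 = 4×53 + 7
53 = 7×7 + 4
7 = 1×4 + 3
4 = 1×3 + 1
3 = 3×1 + 0  (stop)
So 219/53 = [4; 7, 1, 1, 3].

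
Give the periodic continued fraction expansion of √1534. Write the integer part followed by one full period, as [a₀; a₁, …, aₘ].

a₀ = ⌊√1534⌋ = 39.
With m₀=0, d₀=1 and mₖ₊₁ = dₖaₖ − mₖ, dₖ₊₁ = (n − mₖ₊₁²)/dₖ, aₖ₊₁ = ⌊(a₀+mₖ₊₁)/dₖ₊₁⌋:
  k=1: m=39, d=13, a=6
  k=2: m=39, d=1, a=78
d=1 and a=2a₀=78 at k=2, so the next step gives (m, d) = (39, 13) again — its k=1 value — and the period has length 2.

[39; 6, 78]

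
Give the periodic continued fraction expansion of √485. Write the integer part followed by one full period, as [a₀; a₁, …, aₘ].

[22; 44]

a₀ = ⌊√485⌋ = 22.
With m₀=0, d₀=1 and mₖ₊₁ = dₖaₖ − mₖ, dₖ₊₁ = (n − mₖ₊₁²)/dₖ, aₖ₊₁ = ⌊(a₀+mₖ₊₁)/dₖ₊₁⌋:
  k=1: m=22, d=1, a=44
d=1 and a=2a₀=44 at k=1, so the next step gives (m, d) = (22, 1) again — its k=1 value — and the period has length 1.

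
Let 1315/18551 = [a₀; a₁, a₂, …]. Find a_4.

15

1315 = 0·18551 + 1315   →  a_0 = 0
18551 = 14·1315 + 141   →  a_1 = 14
1315 = 9·141 + 46   →  a_2 = 9
141 = 3·46 + 3   →  a_3 = 3
46 = 15·3 + 1   →  a_4 = 15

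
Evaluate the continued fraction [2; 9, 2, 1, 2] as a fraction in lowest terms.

Using pₖ = aₖpₖ₋₁ + pₖ₋₂ and qₖ = aₖqₖ₋₁ + qₖ₋₂:
  k=0: a=2, p=2, q=1
  k=1: a=9, p=19, q=9
  k=2: a=2, p=40, q=19
  k=3: a=1, p=59, q=28
  k=4: a=2, p=158, q=75

158/75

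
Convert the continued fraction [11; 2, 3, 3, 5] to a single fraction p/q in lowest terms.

Using pₖ = aₖpₖ₋₁ + pₖ₋₂ and qₖ = aₖqₖ₋₁ + qₖ₋₂:
  k=0: a=11, p=11, q=1
  k=1: a=2, p=23, q=2
  k=2: a=3, p=80, q=7
  k=3: a=3, p=263, q=23
  k=4: a=5, p=1395, q=122

1395/122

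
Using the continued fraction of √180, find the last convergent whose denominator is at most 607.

4253/317

√180 = [13; 2, 2, 2, 26, …] (period length 4).
Convergents:
  p_0/q_0 = 13/1
  p_1/q_1 = 27/2
  p_2/q_2 = 67/5
  p_3/q_3 = 161/12
  p_4/q_4 = 4253/317
  p_5/q_5 = 8667/646
q_4 = 317 ≤ 607 < 646 = q_5, so the answer is 4253/317.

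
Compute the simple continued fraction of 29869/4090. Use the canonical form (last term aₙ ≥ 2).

29869 = 7*4090 + 1239
4090 = 3*1239 + 373
1239 = 3*373 + 120
373 = 3*120 + 13
120 = 9*13 + 3
13 = 4*3 + 1
3 = 3*1 + 0  (stop)
So 29869/4090 = [7; 3, 3, 3, 9, 4, 3].

[7; 3, 3, 3, 9, 4, 3]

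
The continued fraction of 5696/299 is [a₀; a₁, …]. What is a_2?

1

5696 = 19·299 + 15   →  a_0 = 19
299 = 19·15 + 14   →  a_1 = 19
15 = 1·14 + 1   →  a_2 = 1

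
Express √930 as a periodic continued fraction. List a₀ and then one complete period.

[30; 2, 60]

a₀ = ⌊√930⌋ = 30.
With m₀=0, d₀=1 and mₖ₊₁ = dₖaₖ − mₖ, dₖ₊₁ = (n − mₖ₊₁²)/dₖ, aₖ₊₁ = ⌊(a₀+mₖ₊₁)/dₖ₊₁⌋:
  k=1: m=30, d=30, a=2
  k=2: m=30, d=1, a=60
d=1 and a=2a₀=60 at k=2, so the next step gives (m, d) = (30, 30) again — its k=1 value — and the period has length 2.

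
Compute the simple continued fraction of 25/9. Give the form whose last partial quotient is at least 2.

25 = 2×9 + 7
9 = 1×7 + 2
7 = 3×2 + 1
2 = 2×1 + 0  (stop)
So 25/9 = [2; 1, 3, 2].

[2; 1, 3, 2]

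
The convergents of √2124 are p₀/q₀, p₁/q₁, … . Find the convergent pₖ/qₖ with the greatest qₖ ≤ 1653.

√2124 = [46; 11, 1, 1, 22, 1, 1, 11, 92, …] (period length 8).
Convergents:
  p_0/q_0 = 46/1
  p_1/q_1 = 507/11
  p_2/q_2 = 553/12
  p_3/q_3 = 1060/23
  p_4/q_4 = 23873/518
  p_5/q_5 = 24933/541
  p_6/q_6 = 48806/1059
  p_7/q_7 = 561799/12190
q_6 = 1059 ≤ 1653 < 12190 = q_7, so the answer is 48806/1059.

48806/1059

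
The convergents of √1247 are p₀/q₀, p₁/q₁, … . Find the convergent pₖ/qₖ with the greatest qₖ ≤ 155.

5191/147

√1247 = [35; 3, 5, 9, 1, 9, 5, 3, 70, …] (period length 8).
Convergents:
  p_0/q_0 = 35/1
  p_1/q_1 = 106/3
  p_2/q_2 = 565/16
  p_3/q_3 = 5191/147
  p_4/q_4 = 5756/163
q_3 = 147 ≤ 155 < 163 = q_4, so the answer is 5191/147.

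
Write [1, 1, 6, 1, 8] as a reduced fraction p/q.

Using pₖ = aₖpₖ₋₁ + pₖ₋₂ and qₖ = aₖqₖ₋₁ + qₖ₋₂:
  k=0: a=1, p=1, q=1
  k=1: a=1, p=2, q=1
  k=2: a=6, p=13, q=7
  k=3: a=1, p=15, q=8
  k=4: a=8, p=133, q=71

133/71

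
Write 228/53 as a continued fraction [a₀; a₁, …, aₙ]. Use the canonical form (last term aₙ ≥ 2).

228 = 4*53 + 16
53 = 3*16 + 5
16 = 3*5 + 1
5 = 5*1 + 0  (stop)
So 228/53 = [4; 3, 3, 5].

[4; 3, 3, 5]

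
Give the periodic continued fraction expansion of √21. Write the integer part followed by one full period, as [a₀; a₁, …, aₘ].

[4; 1, 1, 2, 1, 1, 8]

a₀ = ⌊√21⌋ = 4.
With m₀=0, d₀=1 and mₖ₊₁ = dₖaₖ − mₖ, dₖ₊₁ = (n − mₖ₊₁²)/dₖ, aₖ₊₁ = ⌊(a₀+mₖ₊₁)/dₖ₊₁⌋:
  k=1: m=4, d=5, a=1
  k=2: m=1, d=4, a=1
  k=3: m=3, d=3, a=2
  k=4: m=3, d=4, a=1
  k=5: m=1, d=5, a=1
  k=6: m=4, d=1, a=8
d=1 and a=2a₀=8 at k=6, so the next step gives (m, d) = (4, 5) again — its k=1 value — and the period has length 6.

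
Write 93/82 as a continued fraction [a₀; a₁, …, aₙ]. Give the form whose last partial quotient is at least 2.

[1; 7, 2, 5]

93 = 1*82 + 11
82 = 7*11 + 5
11 = 2*5 + 1
5 = 5*1 + 0  (stop)
So 93/82 = [1; 7, 2, 5].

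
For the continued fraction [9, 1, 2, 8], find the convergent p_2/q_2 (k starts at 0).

Using pₖ = aₖpₖ₋₁ + pₖ₋₂, qₖ = aₖqₖ₋₁ + qₖ₋₂ (with p₋₁=1, p₋₂=0, q₋₁=0, q₋₂=1):
  k=0: a=9, p=9, q=1
  k=1: a=1, p=10, q=1
  k=2: a=2, p=29, q=3

29/3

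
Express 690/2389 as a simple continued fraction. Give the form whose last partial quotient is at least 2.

[0; 3, 2, 6, 7, 2, 3]

690 = 0×2389 + 690
2389 = 3×690 + 319
690 = 2×319 + 52
319 = 6×52 + 7
52 = 7×7 + 3
7 = 2×3 + 1
3 = 3×1 + 0  (stop)
So 690/2389 = [0; 3, 2, 6, 7, 2, 3].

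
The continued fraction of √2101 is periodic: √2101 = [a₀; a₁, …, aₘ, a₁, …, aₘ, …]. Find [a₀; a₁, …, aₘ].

a₀ = ⌊√2101⌋ = 45.
With m₀=0, d₀=1 and mₖ₊₁ = dₖaₖ − mₖ, dₖ₊₁ = (n − mₖ₊₁²)/dₖ, aₖ₊₁ = ⌊(a₀+mₖ₊₁)/dₖ₊₁⌋:
  k=1: m=45, d=76, a=1
  k=2: m=31, d=15, a=5
  k=3: m=44, d=11, a=8
  k=4: m=44, d=15, a=5
  k=5: m=31, d=76, a=1
  k=6: m=45, d=1, a=90
d=1 and a=2a₀=90 at k=6, so the next step gives (m, d) = (45, 76) again — its k=1 value — and the period has length 6.

[45; 1, 5, 8, 5, 1, 90]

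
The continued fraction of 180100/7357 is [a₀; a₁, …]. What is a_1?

2

180100 = 24·7357 + 3532   →  a_0 = 24
7357 = 2·3532 + 293   →  a_1 = 2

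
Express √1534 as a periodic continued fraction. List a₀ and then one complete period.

[39; 6, 78]

a₀ = ⌊√1534⌋ = 39.
With m₀=0, d₀=1 and mₖ₊₁ = dₖaₖ − mₖ, dₖ₊₁ = (n − mₖ₊₁²)/dₖ, aₖ₊₁ = ⌊(a₀+mₖ₊₁)/dₖ₊₁⌋:
  k=1: m=39, d=13, a=6
  k=2: m=39, d=1, a=78
d=1 and a=2a₀=78 at k=2, so the next step gives (m, d) = (39, 13) again — its k=1 value — and the period has length 2.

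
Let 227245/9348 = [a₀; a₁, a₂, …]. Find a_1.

227245 = 24·9348 + 2893   →  a_0 = 24
9348 = 3·2893 + 669   →  a_1 = 3

3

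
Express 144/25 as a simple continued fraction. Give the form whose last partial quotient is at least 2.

144 = 5×25 + 19
25 = 1×19 + 6
19 = 3×6 + 1
6 = 6×1 + 0  (stop)
So 144/25 = [5; 1, 3, 6].

[5; 1, 3, 6]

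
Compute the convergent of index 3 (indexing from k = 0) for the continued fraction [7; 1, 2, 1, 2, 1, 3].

31/4

Using pₖ = aₖpₖ₋₁ + pₖ₋₂, qₖ = aₖqₖ₋₁ + qₖ₋₂ (with p₋₁=1, p₋₂=0, q₋₁=0, q₋₂=1):
  k=0: a=7, p=7, q=1
  k=1: a=1, p=8, q=1
  k=2: a=2, p=23, q=3
  k=3: a=1, p=31, q=4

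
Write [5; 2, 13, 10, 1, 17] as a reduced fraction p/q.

Using pₖ = aₖpₖ₋₁ + pₖ₋₂ and qₖ = aₖqₖ₋₁ + qₖ₋₂:
  k=0: a=5, p=5, q=1
  k=1: a=2, p=11, q=2
  k=2: a=13, p=148, q=27
  k=3: a=10, p=1491, q=272
  k=4: a=1, p=1639, q=299
  k=5: a=17, p=29354, q=5355

29354/5355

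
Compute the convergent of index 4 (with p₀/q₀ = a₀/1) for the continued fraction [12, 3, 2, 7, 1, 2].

Using pₖ = aₖpₖ₋₁ + pₖ₋₂, qₖ = aₖqₖ₋₁ + qₖ₋₂ (with p₋₁=1, p₋₂=0, q₋₁=0, q₋₂=1):
  k=0: a=12, p=12, q=1
  k=1: a=3, p=37, q=3
  k=2: a=2, p=86, q=7
  k=3: a=7, p=639, q=52
  k=4: a=1, p=725, q=59

725/59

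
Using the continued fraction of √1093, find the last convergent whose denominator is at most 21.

√1093 = [33; 16, 1, 1, 16, 66, …] (period length 5).
Convergents:
  p_0/q_0 = 33/1
  p_1/q_1 = 529/16
  p_2/q_2 = 562/17
  p_3/q_3 = 1091/33
q_2 = 17 ≤ 21 < 33 = q_3, so the answer is 562/17.

562/17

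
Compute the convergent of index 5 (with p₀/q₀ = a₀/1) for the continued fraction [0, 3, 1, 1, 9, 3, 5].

59/208

Using pₖ = aₖpₖ₋₁ + pₖ₋₂, qₖ = aₖqₖ₋₁ + qₖ₋₂ (with p₋₁=1, p₋₂=0, q₋₁=0, q₋₂=1):
  k=0: a=0, p=0, q=1
  k=1: a=3, p=1, q=3
  k=2: a=1, p=1, q=4
  k=3: a=1, p=2, q=7
  k=4: a=9, p=19, q=67
  k=5: a=3, p=59, q=208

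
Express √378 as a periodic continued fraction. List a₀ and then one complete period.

[19; 2, 3, 1, 4, 1, 3, 2, 38]

a₀ = ⌊√378⌋ = 19.
With m₀=0, d₀=1 and mₖ₊₁ = dₖaₖ − mₖ, dₖ₊₁ = (n − mₖ₊₁²)/dₖ, aₖ₊₁ = ⌊(a₀+mₖ₊₁)/dₖ₊₁⌋:
  k=1: m=19, d=17, a=2
  k=2: m=15, d=9, a=3
  k=3: m=12, d=26, a=1
  k=4: m=14, d=7, a=4
  k=5: m=14, d=26, a=1
  k=6: m=12, d=9, a=3
  k=7: m=15, d=17, a=2
  k=8: m=19, d=1, a=38
d=1 and a=2a₀=38 at k=8, so the next step gives (m, d) = (19, 17) again — its k=1 value — and the period has length 8.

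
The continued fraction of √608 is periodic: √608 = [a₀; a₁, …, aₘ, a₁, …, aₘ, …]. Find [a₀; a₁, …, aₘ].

[24; 1, 1, 1, 11, 1, 1, 1, 48]

a₀ = ⌊√608⌋ = 24.
With m₀=0, d₀=1 and mₖ₊₁ = dₖaₖ − mₖ, dₖ₊₁ = (n − mₖ₊₁²)/dₖ, aₖ₊₁ = ⌊(a₀+mₖ₊₁)/dₖ₊₁⌋:
  k=1: m=24, d=32, a=1
  k=2: m=8, d=17, a=1
  k=3: m=9, d=31, a=1
  k=4: m=22, d=4, a=11
  k=5: m=22, d=31, a=1
  k=6: m=9, d=17, a=1
  k=7: m=8, d=32, a=1
  k=8: m=24, d=1, a=48
d=1 and a=2a₀=48 at k=8, so the next step gives (m, d) = (24, 32) again — its k=1 value — and the period has length 8.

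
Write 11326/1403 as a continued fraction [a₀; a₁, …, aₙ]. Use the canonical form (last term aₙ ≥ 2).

11326 = 8×1403 + 102
1403 = 13×102 + 77
102 = 1×77 + 25
77 = 3×25 + 2
25 = 12×2 + 1
2 = 2×1 + 0  (stop)
So 11326/1403 = [8; 13, 1, 3, 12, 2].

[8; 13, 1, 3, 12, 2]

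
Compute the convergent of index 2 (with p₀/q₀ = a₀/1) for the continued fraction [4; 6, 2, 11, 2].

54/13

Using pₖ = aₖpₖ₋₁ + pₖ₋₂, qₖ = aₖqₖ₋₁ + qₖ₋₂ (with p₋₁=1, p₋₂=0, q₋₁=0, q₋₂=1):
  k=0: a=4, p=4, q=1
  k=1: a=6, p=25, q=6
  k=2: a=2, p=54, q=13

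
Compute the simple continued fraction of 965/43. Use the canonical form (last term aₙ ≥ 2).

965 = 22·43 + 19
43 = 2·19 + 5
19 = 3·5 + 4
5 = 1·4 + 1
4 = 4·1 + 0  (stop)
So 965/43 = [22; 2, 3, 1, 4].

[22; 2, 3, 1, 4]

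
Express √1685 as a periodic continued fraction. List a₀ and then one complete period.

a₀ = ⌊√1685⌋ = 41.

[41; 20, 1, 1, 20, 82]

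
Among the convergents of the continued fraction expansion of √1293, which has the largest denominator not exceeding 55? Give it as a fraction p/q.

√1293 = [35; 1, 22, 1, 70, …] (period length 4).
Convergents:
  p_0/q_0 = 35/1
  p_1/q_1 = 36/1
  p_2/q_2 = 827/23
  p_3/q_3 = 863/24
  p_4/q_4 = 61237/1703
q_3 = 24 ≤ 55 < 1703 = q_4, so the answer is 863/24.

863/24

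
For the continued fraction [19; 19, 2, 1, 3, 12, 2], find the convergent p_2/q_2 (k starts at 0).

Using pₖ = aₖpₖ₋₁ + pₖ₋₂, qₖ = aₖqₖ₋₁ + qₖ₋₂ (with p₋₁=1, p₋₂=0, q₋₁=0, q₋₂=1):
  k=0: a=19, p=19, q=1
  k=1: a=19, p=362, q=19
  k=2: a=2, p=743, q=39

743/39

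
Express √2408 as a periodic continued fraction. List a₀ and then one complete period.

[49; 14, 98]

a₀ = ⌊√2408⌋ = 49.
With m₀=0, d₀=1 and mₖ₊₁ = dₖaₖ − mₖ, dₖ₊₁ = (n − mₖ₊₁²)/dₖ, aₖ₊₁ = ⌊(a₀+mₖ₊₁)/dₖ₊₁⌋:
  k=1: m=49, d=7, a=14
  k=2: m=49, d=1, a=98
d=1 and a=2a₀=98 at k=2, so the next step gives (m, d) = (49, 7) again — its k=1 value — and the period has length 2.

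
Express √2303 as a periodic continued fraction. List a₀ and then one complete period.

[47; 1, 94]

a₀ = ⌊√2303⌋ = 47.
With m₀=0, d₀=1 and mₖ₊₁ = dₖaₖ − mₖ, dₖ₊₁ = (n − mₖ₊₁²)/dₖ, aₖ₊₁ = ⌊(a₀+mₖ₊₁)/dₖ₊₁⌋:
  k=1: m=47, d=94, a=1
  k=2: m=47, d=1, a=94
d=1 and a=2a₀=94 at k=2, so the next step gives (m, d) = (47, 94) again — its k=1 value — and the period has length 2.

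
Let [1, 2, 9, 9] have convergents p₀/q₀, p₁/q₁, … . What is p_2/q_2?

28/19

Using pₖ = aₖpₖ₋₁ + pₖ₋₂, qₖ = aₖqₖ₋₁ + qₖ₋₂ (with p₋₁=1, p₋₂=0, q₋₁=0, q₋₂=1):
  k=0: a=1, p=1, q=1
  k=1: a=2, p=3, q=2
  k=2: a=9, p=28, q=19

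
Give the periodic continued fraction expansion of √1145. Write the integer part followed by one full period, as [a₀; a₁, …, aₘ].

a₀ = ⌊√1145⌋ = 33.
With m₀=0, d₀=1 and mₖ₊₁ = dₖaₖ − mₖ, dₖ₊₁ = (n − mₖ₊₁²)/dₖ, aₖ₊₁ = ⌊(a₀+mₖ₊₁)/dₖ₊₁⌋:
  k=1: m=33, d=56, a=1
  k=2: m=23, d=11, a=5
  k=3: m=32, d=11, a=5
  k=4: m=23, d=56, a=1
  k=5: m=33, d=1, a=66
d=1 and a=2a₀=66 at k=5, so the next step gives (m, d) = (33, 56) again — its k=1 value — and the period has length 5.

[33; 1, 5, 5, 1, 66]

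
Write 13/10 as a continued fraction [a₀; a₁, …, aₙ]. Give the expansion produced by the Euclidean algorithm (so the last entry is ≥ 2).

[1; 3, 3]

13 = 1×10 + 3
10 = 3×3 + 1
3 = 3×1 + 0  (stop)
So 13/10 = [1; 3, 3].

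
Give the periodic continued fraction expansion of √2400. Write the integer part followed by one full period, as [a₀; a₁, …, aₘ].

[48; 1, 96]

a₀ = ⌊√2400⌋ = 48.
With m₀=0, d₀=1 and mₖ₊₁ = dₖaₖ − mₖ, dₖ₊₁ = (n − mₖ₊₁²)/dₖ, aₖ₊₁ = ⌊(a₀+mₖ₊₁)/dₖ₊₁⌋:
  k=1: m=48, d=96, a=1
  k=2: m=48, d=1, a=96
d=1 and a=2a₀=96 at k=2, so the next step gives (m, d) = (48, 96) again — its k=1 value — and the period has length 2.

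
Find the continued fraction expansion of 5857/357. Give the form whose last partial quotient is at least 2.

5857 = 16×357 + 145
357 = 2×145 + 67
145 = 2×67 + 11
67 = 6×11 + 1
11 = 11×1 + 0  (stop)
So 5857/357 = [16; 2, 2, 6, 11].

[16; 2, 2, 6, 11]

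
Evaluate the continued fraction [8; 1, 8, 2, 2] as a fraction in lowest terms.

Using pₖ = aₖpₖ₋₁ + pₖ₋₂ and qₖ = aₖqₖ₋₁ + qₖ₋₂:
  k=0: a=8, p=8, q=1
  k=1: a=1, p=9, q=1
  k=2: a=8, p=80, q=9
  k=3: a=2, p=169, q=19
  k=4: a=2, p=418, q=47

418/47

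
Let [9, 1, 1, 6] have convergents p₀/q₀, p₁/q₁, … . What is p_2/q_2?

19/2

Using pₖ = aₖpₖ₋₁ + pₖ₋₂, qₖ = aₖqₖ₋₁ + qₖ₋₂ (with p₋₁=1, p₋₂=0, q₋₁=0, q₋₂=1):
  k=0: a=9, p=9, q=1
  k=1: a=1, p=10, q=1
  k=2: a=1, p=19, q=2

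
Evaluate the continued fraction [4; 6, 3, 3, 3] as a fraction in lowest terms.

Fold from the inside: start with 3/1.
  3 + 1/3 = 10/3
  3 + 3/10 = 33/10
  6 + 10/33 = 208/33
  4 + 33/208 = 865/208

865/208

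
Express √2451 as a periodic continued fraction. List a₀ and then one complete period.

[49; 1, 1, 32, 1, 1, 98]

a₀ = ⌊√2451⌋ = 49.
With m₀=0, d₀=1 and mₖ₊₁ = dₖaₖ − mₖ, dₖ₊₁ = (n − mₖ₊₁²)/dₖ, aₖ₊₁ = ⌊(a₀+mₖ₊₁)/dₖ₊₁⌋:
  k=1: m=49, d=50, a=1
  k=2: m=1, d=49, a=1
  k=3: m=48, d=3, a=32
  k=4: m=48, d=49, a=1
  k=5: m=1, d=50, a=1
  k=6: m=49, d=1, a=98
d=1 and a=2a₀=98 at k=6, so the next step gives (m, d) = (49, 50) again — its k=1 value — and the period has length 6.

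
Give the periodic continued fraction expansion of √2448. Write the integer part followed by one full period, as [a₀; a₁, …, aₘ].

[49; 2, 10, 2, 98]

a₀ = ⌊√2448⌋ = 49.
With m₀=0, d₀=1 and mₖ₊₁ = dₖaₖ − mₖ, dₖ₊₁ = (n − mₖ₊₁²)/dₖ, aₖ₊₁ = ⌊(a₀+mₖ₊₁)/dₖ₊₁⌋:
  k=1: m=49, d=47, a=2
  k=2: m=45, d=9, a=10
  k=3: m=45, d=47, a=2
  k=4: m=49, d=1, a=98
d=1 and a=2a₀=98 at k=4, so the next step gives (m, d) = (49, 47) again — its k=1 value — and the period has length 4.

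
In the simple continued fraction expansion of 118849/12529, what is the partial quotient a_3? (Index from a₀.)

4

118849 = 9·12529 + 6088   →  a_0 = 9
12529 = 2·6088 + 353   →  a_1 = 2
6088 = 17·353 + 87   →  a_2 = 17
353 = 4·87 + 5   →  a_3 = 4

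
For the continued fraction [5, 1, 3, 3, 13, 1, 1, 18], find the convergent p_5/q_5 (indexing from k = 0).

1073/186

Using pₖ = aₖpₖ₋₁ + pₖ₋₂, qₖ = aₖqₖ₋₁ + qₖ₋₂ (with p₋₁=1, p₋₂=0, q₋₁=0, q₋₂=1):
  k=0: a=5, p=5, q=1
  k=1: a=1, p=6, q=1
  k=2: a=3, p=23, q=4
  k=3: a=3, p=75, q=13
  k=4: a=13, p=998, q=173
  k=5: a=1, p=1073, q=186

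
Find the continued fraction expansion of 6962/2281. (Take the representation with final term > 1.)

[3; 19, 5, 1, 19]

6962 = 3*2281 + 119
2281 = 19*119 + 20
119 = 5*20 + 19
20 = 1*19 + 1
19 = 19*1 + 0  (stop)
So 6962/2281 = [3; 19, 5, 1, 19].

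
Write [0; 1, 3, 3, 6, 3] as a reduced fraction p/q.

199/259

Fold from the inside: start with 3/1.
  6 + 1/3 = 19/3
  3 + 3/19 = 60/19
  3 + 19/60 = 199/60
  1 + 60/199 = 259/199
  0 + 199/259 = 199/259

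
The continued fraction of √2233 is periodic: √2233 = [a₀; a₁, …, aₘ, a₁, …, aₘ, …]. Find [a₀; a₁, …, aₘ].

a₀ = ⌊√2233⌋ = 47.
With m₀=0, d₀=1 and mₖ₊₁ = dₖaₖ − mₖ, dₖ₊₁ = (n − mₖ₊₁²)/dₖ, aₖ₊₁ = ⌊(a₀+mₖ₊₁)/dₖ₊₁⌋:
  k=1: m=47, d=24, a=3
  k=2: m=25, d=67, a=1
  k=3: m=42, d=7, a=12
  k=4: m=42, d=67, a=1
  k=5: m=25, d=24, a=3
  k=6: m=47, d=1, a=94
d=1 and a=2a₀=94 at k=6, so the next step gives (m, d) = (47, 24) again — its k=1 value — and the period has length 6.

[47; 3, 1, 12, 1, 3, 94]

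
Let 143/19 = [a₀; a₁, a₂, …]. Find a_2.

1

143 = 7·19 + 10   →  a_0 = 7
19 = 1·10 + 9   →  a_1 = 1
10 = 1·9 + 1   →  a_2 = 1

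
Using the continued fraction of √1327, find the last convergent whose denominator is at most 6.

182/5

√1327 = [36; 2, 2, 1, 35, 1, 2, 2, 72, …] (period length 8).
Convergents:
  p_0/q_0 = 36/1
  p_1/q_1 = 73/2
  p_2/q_2 = 182/5
  p_3/q_3 = 255/7
q_2 = 5 ≤ 6 < 7 = q_3, so the answer is 182/5.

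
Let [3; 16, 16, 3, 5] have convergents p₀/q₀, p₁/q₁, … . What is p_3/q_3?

Using pₖ = aₖpₖ₋₁ + pₖ₋₂, qₖ = aₖqₖ₋₁ + qₖ₋₂ (with p₋₁=1, p₋₂=0, q₋₁=0, q₋₂=1):
  k=0: a=3, p=3, q=1
  k=1: a=16, p=49, q=16
  k=2: a=16, p=787, q=257
  k=3: a=3, p=2410, q=787

2410/787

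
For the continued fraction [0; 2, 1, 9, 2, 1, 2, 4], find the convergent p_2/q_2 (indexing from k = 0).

Using pₖ = aₖpₖ₋₁ + pₖ₋₂, qₖ = aₖqₖ₋₁ + qₖ₋₂ (with p₋₁=1, p₋₂=0, q₋₁=0, q₋₂=1):
  k=0: a=0, p=0, q=1
  k=1: a=2, p=1, q=2
  k=2: a=1, p=1, q=3

1/3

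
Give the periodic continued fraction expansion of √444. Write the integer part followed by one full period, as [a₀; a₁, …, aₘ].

[21; 14, 42]

a₀ = ⌊√444⌋ = 21.
With m₀=0, d₀=1 and mₖ₊₁ = dₖaₖ − mₖ, dₖ₊₁ = (n − mₖ₊₁²)/dₖ, aₖ₊₁ = ⌊(a₀+mₖ₊₁)/dₖ₊₁⌋:
  k=1: m=21, d=3, a=14
  k=2: m=21, d=1, a=42
d=1 and a=2a₀=42 at k=2, so the next step gives (m, d) = (21, 3) again — its k=1 value — and the period has length 2.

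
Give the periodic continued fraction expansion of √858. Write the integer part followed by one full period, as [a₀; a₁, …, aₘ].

[29; 3, 2, 3, 58]

a₀ = ⌊√858⌋ = 29.
With m₀=0, d₀=1 and mₖ₊₁ = dₖaₖ − mₖ, dₖ₊₁ = (n − mₖ₊₁²)/dₖ, aₖ₊₁ = ⌊(a₀+mₖ₊₁)/dₖ₊₁⌋:
  k=1: m=29, d=17, a=3
  k=2: m=22, d=22, a=2
  k=3: m=22, d=17, a=3
  k=4: m=29, d=1, a=58
d=1 and a=2a₀=58 at k=4, so the next step gives (m, d) = (29, 17) again — its k=1 value — and the period has length 4.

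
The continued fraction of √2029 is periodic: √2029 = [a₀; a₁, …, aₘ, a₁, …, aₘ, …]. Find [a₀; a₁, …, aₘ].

a₀ = ⌊√2029⌋ = 45.

[45; 22, 1, 1, 22, 90]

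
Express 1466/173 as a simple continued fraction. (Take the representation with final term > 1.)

1466 = 8·173 + 82
173 = 2·82 + 9
82 = 9·9 + 1
9 = 9·1 + 0  (stop)
So 1466/173 = [8; 2, 9, 9].

[8; 2, 9, 9]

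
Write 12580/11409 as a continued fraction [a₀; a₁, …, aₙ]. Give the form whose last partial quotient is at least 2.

12580 = 1×11409 + 1171
11409 = 9×1171 + 870
1171 = 1×870 + 301
870 = 2×301 + 268
301 = 1×268 + 33
268 = 8×33 + 4
33 = 8×4 + 1
4 = 4×1 + 0  (stop)
So 12580/11409 = [1; 9, 1, 2, 1, 8, 8, 4].

[1; 9, 1, 2, 1, 8, 8, 4]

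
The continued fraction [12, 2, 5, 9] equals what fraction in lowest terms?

Using pₖ = aₖpₖ₋₁ + pₖ₋₂ and qₖ = aₖqₖ₋₁ + qₖ₋₂:
  k=0: a=12, p=12, q=1
  k=1: a=2, p=25, q=2
  k=2: a=5, p=137, q=11
  k=3: a=9, p=1258, q=101

1258/101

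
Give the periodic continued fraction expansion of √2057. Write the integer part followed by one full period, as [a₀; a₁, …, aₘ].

a₀ = ⌊√2057⌋ = 45.

[45; 2, 1, 4, 1, 2, 90]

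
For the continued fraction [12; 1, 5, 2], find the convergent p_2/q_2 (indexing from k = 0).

77/6

Using pₖ = aₖpₖ₋₁ + pₖ₋₂, qₖ = aₖqₖ₋₁ + qₖ₋₂ (with p₋₁=1, p₋₂=0, q₋₁=0, q₋₂=1):
  k=0: a=12, p=12, q=1
  k=1: a=1, p=13, q=1
  k=2: a=5, p=77, q=6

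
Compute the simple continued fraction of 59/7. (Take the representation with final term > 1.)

59 = 8*7 + 3
7 = 2*3 + 1
3 = 3*1 + 0  (stop)
So 59/7 = [8; 2, 3].

[8; 2, 3]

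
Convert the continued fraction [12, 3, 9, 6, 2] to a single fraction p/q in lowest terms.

4559/370

Using pₖ = aₖpₖ₋₁ + pₖ₋₂ and qₖ = aₖqₖ₋₁ + qₖ₋₂:
  k=0: a=12, p=12, q=1
  k=1: a=3, p=37, q=3
  k=2: a=9, p=345, q=28
  k=3: a=6, p=2107, q=171
  k=4: a=2, p=4559, q=370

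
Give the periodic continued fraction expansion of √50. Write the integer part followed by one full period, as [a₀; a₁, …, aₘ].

a₀ = ⌊√50⌋ = 7.
With m₀=0, d₀=1 and mₖ₊₁ = dₖaₖ − mₖ, dₖ₊₁ = (n − mₖ₊₁²)/dₖ, aₖ₊₁ = ⌊(a₀+mₖ₊₁)/dₖ₊₁⌋:
  k=1: m=7, d=1, a=14
d=1 and a=2a₀=14 at k=1, so the next step gives (m, d) = (7, 1) again — its k=1 value — and the period has length 1.

[7; 14]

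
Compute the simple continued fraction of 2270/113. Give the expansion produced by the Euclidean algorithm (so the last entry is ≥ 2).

[20; 11, 3, 3]

2270 = 20×113 + 10
113 = 11×10 + 3
10 = 3×3 + 1
3 = 3×1 + 0  (stop)
So 2270/113 = [20; 11, 3, 3].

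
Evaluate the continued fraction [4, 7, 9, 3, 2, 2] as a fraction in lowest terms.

4650/1123

Fold from the inside: start with 2/1.
  2 + 1/2 = 5/2
  3 + 2/5 = 17/5
  9 + 5/17 = 158/17
  7 + 17/158 = 1123/158
  4 + 158/1123 = 4650/1123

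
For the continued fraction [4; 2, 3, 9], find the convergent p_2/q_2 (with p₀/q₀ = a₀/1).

Using pₖ = aₖpₖ₋₁ + pₖ₋₂, qₖ = aₖqₖ₋₁ + qₖ₋₂ (with p₋₁=1, p₋₂=0, q₋₁=0, q₋₂=1):
  k=0: a=4, p=4, q=1
  k=1: a=2, p=9, q=2
  k=2: a=3, p=31, q=7

31/7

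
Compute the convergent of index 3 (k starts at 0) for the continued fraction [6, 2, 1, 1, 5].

32/5

Using pₖ = aₖpₖ₋₁ + pₖ₋₂, qₖ = aₖqₖ₋₁ + qₖ₋₂ (with p₋₁=1, p₋₂=0, q₋₁=0, q₋₂=1):
  k=0: a=6, p=6, q=1
  k=1: a=2, p=13, q=2
  k=2: a=1, p=19, q=3
  k=3: a=1, p=32, q=5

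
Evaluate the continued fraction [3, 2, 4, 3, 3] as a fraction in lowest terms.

Fold from the inside: start with 3/1.
  3 + 1/3 = 10/3
  4 + 3/10 = 43/10
  2 + 10/43 = 96/43
  3 + 43/96 = 331/96

331/96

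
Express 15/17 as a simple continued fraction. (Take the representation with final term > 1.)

[0; 1, 7, 2]

15 = 0×17 + 15
17 = 1×15 + 2
15 = 7×2 + 1
2 = 2×1 + 0  (stop)
So 15/17 = [0; 1, 7, 2].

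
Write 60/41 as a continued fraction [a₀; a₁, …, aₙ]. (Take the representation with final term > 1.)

60 = 1·41 + 19
41 = 2·19 + 3
19 = 6·3 + 1
3 = 3·1 + 0  (stop)
So 60/41 = [1; 2, 6, 3].

[1; 2, 6, 3]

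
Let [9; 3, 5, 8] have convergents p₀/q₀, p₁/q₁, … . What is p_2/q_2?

Using pₖ = aₖpₖ₋₁ + pₖ₋₂, qₖ = aₖqₖ₋₁ + qₖ₋₂ (with p₋₁=1, p₋₂=0, q₋₁=0, q₋₂=1):
  k=0: a=9, p=9, q=1
  k=1: a=3, p=28, q=3
  k=2: a=5, p=149, q=16

149/16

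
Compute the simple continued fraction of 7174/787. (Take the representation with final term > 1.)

[9; 8, 1, 1, 1, 5, 2, 2]

7174 = 9×787 + 91
787 = 8×91 + 59
91 = 1×59 + 32
59 = 1×32 + 27
32 = 1×27 + 5
27 = 5×5 + 2
5 = 2×2 + 1
2 = 2×1 + 0  (stop)
So 7174/787 = [9; 8, 1, 1, 1, 5, 2, 2].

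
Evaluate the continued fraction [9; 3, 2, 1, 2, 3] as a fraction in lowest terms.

846/91

Fold from the inside: start with 3/1.
  2 + 1/3 = 7/3
  1 + 3/7 = 10/7
  2 + 7/10 = 27/10
  3 + 10/27 = 91/27
  9 + 27/91 = 846/91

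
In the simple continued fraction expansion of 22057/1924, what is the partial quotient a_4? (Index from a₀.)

22057 = 11·1924 + 893   →  a_0 = 11
1924 = 2·893 + 138   →  a_1 = 2
893 = 6·138 + 65   →  a_2 = 6
138 = 2·65 + 8   →  a_3 = 2
65 = 8·8 + 1   →  a_4 = 8

8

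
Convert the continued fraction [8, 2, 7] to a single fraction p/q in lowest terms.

127/15

Using pₖ = aₖpₖ₋₁ + pₖ₋₂ and qₖ = aₖqₖ₋₁ + qₖ₋₂:
  k=0: a=8, p=8, q=1
  k=1: a=2, p=17, q=2
  k=2: a=7, p=127, q=15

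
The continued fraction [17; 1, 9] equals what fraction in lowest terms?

179/10

Fold from the inside: start with 9/1.
  1 + 1/9 = 10/9
  17 + 9/10 = 179/10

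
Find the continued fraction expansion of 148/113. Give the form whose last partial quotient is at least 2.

[1; 3, 4, 2, 1, 2]

148 = 1*113 + 35
113 = 3*35 + 8
35 = 4*8 + 3
8 = 2*3 + 2
3 = 1*2 + 1
2 = 2*1 + 0  (stop)
So 148/113 = [1; 3, 4, 2, 1, 2].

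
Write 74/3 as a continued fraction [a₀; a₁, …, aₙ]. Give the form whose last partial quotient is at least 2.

[24; 1, 2]

74 = 24·3 + 2
3 = 1·2 + 1
2 = 2·1 + 0  (stop)
So 74/3 = [24; 1, 2].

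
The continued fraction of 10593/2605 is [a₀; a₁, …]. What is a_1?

15

10593 = 4·2605 + 173   →  a_0 = 4
2605 = 15·173 + 10   →  a_1 = 15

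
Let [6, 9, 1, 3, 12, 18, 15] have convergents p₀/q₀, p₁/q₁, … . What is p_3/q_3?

Using pₖ = aₖpₖ₋₁ + pₖ₋₂, qₖ = aₖqₖ₋₁ + qₖ₋₂ (with p₋₁=1, p₋₂=0, q₋₁=0, q₋₂=1):
  k=0: a=6, p=6, q=1
  k=1: a=9, p=55, q=9
  k=2: a=1, p=61, q=10
  k=3: a=3, p=238, q=39

238/39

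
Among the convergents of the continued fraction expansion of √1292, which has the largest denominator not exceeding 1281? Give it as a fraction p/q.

√1292 = [35; 1, 16, 1, 70, …] (period length 4).
Convergents:
  p_0/q_0 = 35/1
  p_1/q_1 = 36/1
  p_2/q_2 = 611/17
  p_3/q_3 = 647/18
  p_4/q_4 = 45901/1277
  p_5/q_5 = 46548/1295
q_4 = 1277 ≤ 1281 < 1295 = q_5, so the answer is 45901/1277.

45901/1277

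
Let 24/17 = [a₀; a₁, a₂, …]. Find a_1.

24 = 1·17 + 7   →  a_0 = 1
17 = 2·7 + 3   →  a_1 = 2

2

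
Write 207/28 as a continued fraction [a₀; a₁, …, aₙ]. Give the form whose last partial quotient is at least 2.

[7; 2, 1, 1, 5]

207 = 7*28 + 11
28 = 2*11 + 6
11 = 1*6 + 5
6 = 1*5 + 1
5 = 5*1 + 0  (stop)
So 207/28 = [7; 2, 1, 1, 5].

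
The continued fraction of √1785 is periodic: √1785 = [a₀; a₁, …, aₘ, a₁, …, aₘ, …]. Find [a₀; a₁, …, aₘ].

[42; 4, 84]

a₀ = ⌊√1785⌋ = 42.
With m₀=0, d₀=1 and mₖ₊₁ = dₖaₖ − mₖ, dₖ₊₁ = (n − mₖ₊₁²)/dₖ, aₖ₊₁ = ⌊(a₀+mₖ₊₁)/dₖ₊₁⌋:
  k=1: m=42, d=21, a=4
  k=2: m=42, d=1, a=84
d=1 and a=2a₀=84 at k=2, so the next step gives (m, d) = (42, 21) again — its k=1 value — and the period has length 2.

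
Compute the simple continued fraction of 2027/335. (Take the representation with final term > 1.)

2027 = 6*335 + 17
335 = 19*17 + 12
17 = 1*12 + 5
12 = 2*5 + 2
5 = 2*2 + 1
2 = 2*1 + 0  (stop)
So 2027/335 = [6; 19, 1, 2, 2, 2].

[6; 19, 1, 2, 2, 2]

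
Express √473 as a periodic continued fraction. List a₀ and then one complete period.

[21; 1, 2, 1, 42]

a₀ = ⌊√473⌋ = 21.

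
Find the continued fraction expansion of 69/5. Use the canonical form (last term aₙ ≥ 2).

69 = 13*5 + 4
5 = 1*4 + 1
4 = 4*1 + 0  (stop)
So 69/5 = [13; 1, 4].

[13; 1, 4]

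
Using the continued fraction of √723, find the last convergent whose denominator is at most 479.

12799/476

√723 = [26; 1, 7, 1, 52, …] (period length 4).
Convergents:
  p_0/q_0 = 26/1
  p_1/q_1 = 27/1
  p_2/q_2 = 215/8
  p_3/q_3 = 242/9
  p_4/q_4 = 12799/476
  p_5/q_5 = 13041/485
q_4 = 476 ≤ 479 < 485 = q_5, so the answer is 12799/476.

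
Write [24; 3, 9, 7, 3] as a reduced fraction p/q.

Fold from the inside: start with 3/1.
  7 + 1/3 = 22/3
  9 + 3/22 = 201/22
  3 + 22/201 = 625/201
  24 + 201/625 = 15201/625

15201/625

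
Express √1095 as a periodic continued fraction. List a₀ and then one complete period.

a₀ = ⌊√1095⌋ = 33.

[33; 11, 66]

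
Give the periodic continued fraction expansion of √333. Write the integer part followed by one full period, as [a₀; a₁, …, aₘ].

a₀ = ⌊√333⌋ = 18.
With m₀=0, d₀=1 and mₖ₊₁ = dₖaₖ − mₖ, dₖ₊₁ = (n − mₖ₊₁²)/dₖ, aₖ₊₁ = ⌊(a₀+mₖ₊₁)/dₖ₊₁⌋:
  k=1: m=18, d=9, a=4
  k=2: m=18, d=1, a=36
d=1 and a=2a₀=36 at k=2, so the next step gives (m, d) = (18, 9) again — its k=1 value — and the period has length 2.

[18; 4, 36]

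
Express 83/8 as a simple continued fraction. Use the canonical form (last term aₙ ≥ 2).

83 = 10×8 + 3
8 = 2×3 + 2
3 = 1×2 + 1
2 = 2×1 + 0  (stop)
So 83/8 = [10; 2, 1, 2].

[10; 2, 1, 2]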